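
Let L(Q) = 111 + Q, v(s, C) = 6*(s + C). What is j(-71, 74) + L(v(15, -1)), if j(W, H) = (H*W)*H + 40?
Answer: -388561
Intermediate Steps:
v(s, C) = 6*C + 6*s (v(s, C) = 6*(C + s) = 6*C + 6*s)
j(W, H) = 40 + W*H**2 (j(W, H) = W*H**2 + 40 = 40 + W*H**2)
j(-71, 74) + L(v(15, -1)) = (40 - 71*74**2) + (111 + (6*(-1) + 6*15)) = (40 - 71*5476) + (111 + (-6 + 90)) = (40 - 388796) + (111 + 84) = -388756 + 195 = -388561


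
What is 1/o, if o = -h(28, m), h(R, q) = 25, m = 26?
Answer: -1/25 ≈ -0.040000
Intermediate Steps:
o = -25 (o = -1*25 = -25)
1/o = 1/(-25) = -1/25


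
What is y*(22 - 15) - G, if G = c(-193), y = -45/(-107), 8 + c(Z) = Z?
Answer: 21822/107 ≈ 203.94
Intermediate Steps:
c(Z) = -8 + Z
y = 45/107 (y = -45*(-1/107) = 45/107 ≈ 0.42056)
G = -201 (G = -8 - 193 = -201)
y*(22 - 15) - G = 45*(22 - 15)/107 - 1*(-201) = (45/107)*7 + 201 = 315/107 + 201 = 21822/107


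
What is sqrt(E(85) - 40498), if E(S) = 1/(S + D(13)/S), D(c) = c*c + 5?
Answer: I*sqrt(45246337167)/1057 ≈ 201.24*I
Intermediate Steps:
D(c) = 5 + c**2 (D(c) = c**2 + 5 = 5 + c**2)
E(S) = 1/(S + 174/S) (E(S) = 1/(S + (5 + 13**2)/S) = 1/(S + (5 + 169)/S) = 1/(S + 174/S))
sqrt(E(85) - 40498) = sqrt(85/(174 + 85**2) - 40498) = sqrt(85/(174 + 7225) - 40498) = sqrt(85/7399 - 40498) = sqrt(-299644617/7399) = I*sqrt(45246337167)/1057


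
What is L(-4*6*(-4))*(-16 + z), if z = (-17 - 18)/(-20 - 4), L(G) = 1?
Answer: -349/24 ≈ -14.542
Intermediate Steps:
z = 35/24 (z = -35/(-24) = -35*(-1/24) = 35/24 ≈ 1.4583)
L(-4*6*(-4))*(-16 + z) = 1*(-16 + 35/24) = 1*(-349/24) = -349/24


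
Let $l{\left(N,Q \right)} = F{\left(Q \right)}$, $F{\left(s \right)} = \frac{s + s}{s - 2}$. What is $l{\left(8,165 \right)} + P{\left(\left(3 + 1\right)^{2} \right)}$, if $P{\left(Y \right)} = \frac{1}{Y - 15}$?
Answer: $\frac{493}{163} \approx 3.0245$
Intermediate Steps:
$F{\left(s \right)} = \frac{2 s}{-2 + s}$
$l{\left(N,Q \right)} = \frac{2 Q}{-2 + Q}$
$P{\left(Y \right)} = \frac{1}{-15 + Y}$
$l{\left(8,165 \right)} + P{\left(\left(3 + 1\right)^{2} \right)} = 2 \cdot 165 \frac{1}{-2 + 165} + \frac{1}{-15 + \left(3 + 1\right)^{2}} = 2 \cdot 165 \cdot \frac{1}{163} + \frac{1}{-15 + 4^{2}} = 2 \cdot 165 \cdot \frac{1}{163} + \frac{1}{-15 + 16} = \frac{330}{163} + 1^{-1} = \frac{330}{163} + 1 = \frac{493}{163}$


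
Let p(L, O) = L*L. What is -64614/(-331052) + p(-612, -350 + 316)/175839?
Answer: 22559200239/9701975438 ≈ 2.3252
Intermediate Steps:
p(L, O) = L**2
-64614/(-331052) + p(-612, -350 + 316)/175839 = -64614/(-331052) + (-612)**2/175839 = -64614*(-1/331052) + 374544*(1/175839) = 32307/165526 + 124848/58613 = 22559200239/9701975438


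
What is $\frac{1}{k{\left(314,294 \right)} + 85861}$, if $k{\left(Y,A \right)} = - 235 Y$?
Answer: $\frac{1}{12071} \approx 8.2843 \cdot 10^{-5}$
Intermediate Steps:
$\frac{1}{k{\left(314,294 \right)} + 85861} = \frac{1}{\left(-235\right) 314 + 85861} = \frac{1}{-73790 + 85861} = \frac{1}{12071}$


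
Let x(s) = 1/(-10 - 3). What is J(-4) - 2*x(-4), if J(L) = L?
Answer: -50/13 ≈ -3.8462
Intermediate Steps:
x(s) = -1/13 (x(s) = 1/(-13) = -1/13)
J(-4) - 2*x(-4) = -4 - 2*(-1/13) = -4 + 2/13 = -50/13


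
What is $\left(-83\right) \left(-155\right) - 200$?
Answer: $12665$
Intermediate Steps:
$\left(-83\right) \left(-155\right) - 200 = 12865 - 200 = 12665$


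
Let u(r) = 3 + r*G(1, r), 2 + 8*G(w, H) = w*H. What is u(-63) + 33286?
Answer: 270407/8 ≈ 33801.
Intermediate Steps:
G(w, H) = -¼ + H*w/8 (G(w, H) = -¼ + (w*H)/8 = -¼ + (H*w)/8 = -¼ + H*w/8)
u(r) = 3 + r*(-¼ + r/8) (u(r) = 3 + r*(-¼ + (⅛)*r*1) = 3 + r*(-¼ + r/8))
u(-63) + 33286 = (3 + (⅛)*(-63)*(-2 - 63)) + 33286 = (3 + (⅛)*(-63)*(-65)) + 33286 = (3 + 4095/8) + 33286 = 4119/8 + 33286 = 270407/8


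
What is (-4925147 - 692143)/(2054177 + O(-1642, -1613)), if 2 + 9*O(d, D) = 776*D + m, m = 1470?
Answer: -732690/249817 ≈ -2.9329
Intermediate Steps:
O(d, D) = 1468/9 + 776*D/9 (O(d, D) = -2/9 + (776*D + 1470)/9 = -2/9 + (1470 + 776*D)/9 = -2/9 + (490/3 + 776*D/9) = 1468/9 + 776*D/9)
(-4925147 - 692143)/(2054177 + O(-1642, -1613)) = (-4925147 - 692143)/(2054177 + (1468/9 + (776/9)*(-1613))) = -5617290/(2054177 + (1468/9 - 1251688/9)) = -5617290/(2054177 - 416740/3) = -5617290/5745791/3 = -5617290*3/5745791 = -732690/249817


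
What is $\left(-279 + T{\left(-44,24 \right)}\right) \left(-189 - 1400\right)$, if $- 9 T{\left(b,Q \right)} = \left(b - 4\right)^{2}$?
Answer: $850115$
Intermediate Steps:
$T{\left(b,Q \right)} = - \frac{\left(-4 + b\right)^{2}}{9}$ ($T{\left(b,Q \right)} = - \frac{\left(b - 4\right)^{2}}{9} = - \frac{\left(-4 + b\right)^{2}}{9}$)
$\left(-279 + T{\left(-44,24 \right)}\right) \left(-189 - 1400\right) = \left(-279 - \frac{\left(-4 - 44\right)^{2}}{9}\right) \left(-189 - 1400\right) = \left(-279 - \frac{\left(-48\right)^{2}}{9}\right) \left(-1589\right) = \left(-279 - 256\right) \left(-1589\right) = \left(-535\right) \left(-1589\right) = 850115$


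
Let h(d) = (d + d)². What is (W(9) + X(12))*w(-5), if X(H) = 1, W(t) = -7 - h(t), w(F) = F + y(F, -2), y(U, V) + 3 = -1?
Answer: 2970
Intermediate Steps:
y(U, V) = -4 (y(U, V) = -3 - 1 = -4)
h(d) = 4*d² (h(d) = (2*d)² = 4*d²)
w(F) = -4 + F (w(F) = F - 4 = -4 + F)
W(t) = -7 - 4*t²
(W(9) + X(12))*w(-5) = ((-7 - 4*9²) + 1)*(-4 - 5) = ((-7 - 4*81) + 1)*(-9) = ((-7 - 324) + 1)*(-9) = (-331 + 1)*(-9) = -330*(-9) = 2970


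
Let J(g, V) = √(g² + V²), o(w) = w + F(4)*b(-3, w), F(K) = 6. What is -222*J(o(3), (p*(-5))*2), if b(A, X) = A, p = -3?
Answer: -3330*√5 ≈ -7446.1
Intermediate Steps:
o(w) = -18 + w (o(w) = w + 6*(-3) = w - 18 = -18 + w)
J(g, V) = √(V² + g²)
-222*J(o(3), (p*(-5))*2) = -222*√((-3*(-5)*2)² + (-18 + 3)²) = -222*√((15*2)² + (-15)²) = -222*√(30² + 225) = -222*√(900 + 225) = -3330*√5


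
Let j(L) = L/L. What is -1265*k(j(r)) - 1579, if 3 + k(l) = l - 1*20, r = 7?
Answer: 26251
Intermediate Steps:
j(L) = 1
k(l) = -23 + l (k(l) = -3 + (l - 1*20) = -3 + (l - 20) = -3 + (-20 + l) = -23 + l)
-1265*k(j(r)) - 1579 = -1265*(-23 + 1) - 1579 = -1265*(-22) - 1579 = 27830 - 1579 = 26251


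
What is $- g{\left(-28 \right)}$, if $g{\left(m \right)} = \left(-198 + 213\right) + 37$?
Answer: $-52$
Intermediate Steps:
$g{\left(m \right)} = 52$ ($g{\left(m \right)} = 15 + 37 = 52$)
$- g{\left(-28 \right)} = \left(-1\right) 52 = -52$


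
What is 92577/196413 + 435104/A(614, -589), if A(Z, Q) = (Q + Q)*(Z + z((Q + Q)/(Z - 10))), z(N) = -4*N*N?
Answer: -76608240588349/526488580428167 ≈ -0.14551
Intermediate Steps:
z(N) = -4*N**2
A(Z, Q) = 2*Q*(Z - 16*Q**2/(-10 + Z)**2) (A(Z, Q) = (Q + Q)*(Z - 4*(Q + Q)**2/(Z - 10)**2) = (2*Q)*(Z - 4*4*Q**2/(-10 + Z)**2) = (2*Q)*(Z - 16*Q**2/(-10 + Z)**2) = 2*Q*(Z - 16*Q**2/(-10 + Z)**2))
92577/196413 + 435104/A(614, -589) = 92577/196413 + 435104/(-32*(-589)**3/(-10 + 614)**2 + 2*(-589)*614) = 92577*(1/196413) + 435104/(-32*(-204336469)/604**2 - 723292) = 30859/65471 + 435104/(-32*(-204336469)*1/364816 - 723292) = 30859/65471 + 435104/(408672938/22801 - 723292) = 30859/65471 + 435104/(-16083107954/22801) = 30859/65471 + 435104*(-22801/16083107954) = 30859/65471 - 4960403152/8041553977 = -76608240588349/526488580428167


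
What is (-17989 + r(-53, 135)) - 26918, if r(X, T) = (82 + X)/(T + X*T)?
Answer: -315247169/7020 ≈ -44907.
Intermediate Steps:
r(X, T) = (82 + X)/(T + T*X)
(-17989 + r(-53, 135)) - 26918 = (-17989 + (82 - 53)/(135*(1 - 53))) - 26918 = (-17989 + (1/135)*29/(-52)) - 26918 = (-17989 + (1/135)*(-1/52)*29) - 26918 = (-17989 - 29/7020) - 26918 = -126282809/7020 - 26918 = -315247169/7020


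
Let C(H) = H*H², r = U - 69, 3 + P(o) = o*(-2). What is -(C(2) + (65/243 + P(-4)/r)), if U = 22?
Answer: -93208/11421 ≈ -8.1611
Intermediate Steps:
P(o) = -3 - 2*o (P(o) = -3 + o*(-2) = -3 - 2*o)
r = -47 (r = 22 - 69 = -47)
C(H) = H³
-(C(2) + (65/243 + P(-4)/r)) = -(2³ + (65/243 + (-3 - 2*(-4))/(-47))) = -(8 + (65*(1/243) + (-3 + 8)*(-1/47))) = -(8 + (65/243 + 5*(-1/47))) = -(8 + (65/243 - 5/47)) = -(8 + 1840/11421) = -1*93208/11421 = -93208/11421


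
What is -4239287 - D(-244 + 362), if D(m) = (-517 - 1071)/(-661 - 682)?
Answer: -5693364029/1343 ≈ -4.2393e+6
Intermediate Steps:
D(m) = 1588/1343 (D(m) = -1588/(-1343) = -1588*(-1/1343) = 1588/1343)
-4239287 - D(-244 + 362) = -4239287 - 1*1588/1343 = -4239287 - 1588/1343 = -5693364029/1343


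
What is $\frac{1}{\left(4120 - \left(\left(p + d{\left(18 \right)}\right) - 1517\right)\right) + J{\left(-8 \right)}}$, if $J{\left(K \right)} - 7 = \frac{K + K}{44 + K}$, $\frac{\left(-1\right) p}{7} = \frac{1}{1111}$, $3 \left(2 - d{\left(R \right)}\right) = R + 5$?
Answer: $\frac{9999}{56486636} \approx 0.00017702$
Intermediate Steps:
$d{\left(R \right)} = \frac{1}{3} - \frac{R}{3}$ ($d{\left(R \right)} = 2 - \frac{R + 5}{3} = 2 - \frac{5 + R}{3} = 2 - \left(\frac{5}{3} + \frac{R}{3}\right) = \frac{1}{3} - \frac{R}{3}$)
$p = - \frac{7}{1111} \approx -0.0063006$
$J{\left(K \right)} = 7 + \frac{2 K}{44 + K}$ ($J{\left(K \right)} = 7 + \frac{K + K}{44 + K} = 7 + \frac{2 K}{44 + K}$)
$\frac{1}{\left(4120 - \left(\left(p + d{\left(18 \right)}\right) - 1517\right)\right) + J{\left(-8 \right)}} = \frac{1}{\left(4120 - \left(\left(- \frac{7}{1111} + \left(\frac{1}{3} - 6\right)\right) - 1517\right)\right) + \frac{308 + 9 \left(-8\right)}{44 - 8}} = \frac{1}{\left(4120 - \left(\left(- \frac{7}{1111} + \left(\frac{1}{3} - 6\right)\right) - 1517\right)\right) + \frac{308 - 72}{36}} = \frac{1}{\left(4120 - \left(\left(- \frac{7}{1111} - \frac{17}{3}\right) - 1517\right)\right) + \frac{1}{36} \cdot 236} = \frac{1}{\left(4120 - \left(- \frac{18908}{3333} - 1517\right)\right) + \frac{59}{9}} = \frac{1}{\left(4120 - - \frac{5075069}{3333}\right) + \frac{59}{9}} = \frac{1}{\left(4120 + \frac{5075069}{3333}\right) + \frac{59}{9}} = \frac{1}{\frac{18807029}{3333} + \frac{59}{9}} = \frac{1}{\frac{56486636}{9999}} = \frac{9999}{56486636}$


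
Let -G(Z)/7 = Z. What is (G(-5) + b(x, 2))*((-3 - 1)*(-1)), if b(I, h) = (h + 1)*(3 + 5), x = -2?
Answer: 236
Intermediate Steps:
G(Z) = -7*Z
b(I, h) = 8 + 8*h (b(I, h) = (1 + h)*8 = 8 + 8*h)
(G(-5) + b(x, 2))*((-3 - 1)*(-1)) = (-7*(-5) + (8 + 8*2))*((-3 - 1)*(-1)) = (35 + (8 + 16))*(-4*(-1)) = (35 + 24)*4 = 59*4 = 236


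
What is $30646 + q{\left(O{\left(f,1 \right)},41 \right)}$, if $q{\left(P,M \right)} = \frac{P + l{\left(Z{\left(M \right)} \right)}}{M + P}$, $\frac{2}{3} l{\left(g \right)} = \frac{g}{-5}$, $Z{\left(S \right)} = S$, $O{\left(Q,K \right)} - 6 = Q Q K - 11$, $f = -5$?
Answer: $\frac{18694137}{610} \approx 30646.0$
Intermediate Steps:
$O{\left(Q,K \right)} = -5 + K Q^{2}$ ($O{\left(Q,K \right)} = 6 + \left(Q Q K - 11\right) = 6 + \left(Q^{2} K - 11\right) = 6 + \left(K Q^{2} - 11\right) = 6 + \left(-11 + K Q^{2}\right) = -5 + K Q^{2}$)
$l{\left(g \right)} = - \frac{3 g}{10}$ ($l{\left(g \right)} = \frac{3 \frac{g}{-5}}{2} = \frac{3 g \left(- \frac{1}{5}\right)}{2} = \frac{3 \left(- \frac{g}{5}\right)}{2} = - \frac{3 g}{10}$)
$q{\left(P,M \right)} = \frac{P - \frac{3 M}{10}}{M + P}$
$30646 + q{\left(O{\left(f,1 \right)},41 \right)} = 30646 + \frac{\left(-5 + 1 \left(-5\right)^{2}\right) - \frac{123}{10}}{41 - \left(5 - \left(-5\right)^{2}\right)} = 30646 + \frac{\left(-5 + 1 \cdot 25\right) - \frac{123}{10}}{41 + \left(-5 + 1 \cdot 25\right)} = 30646 + \frac{\left(-5 + 25\right) - \frac{123}{10}}{41 + \left(-5 + 25\right)} = 30646 + \frac{20 - \frac{123}{10}}{41 + 20} = 30646 + \frac{1}{61} \cdot \frac{77}{10} = 30646 + \frac{77}{610} = \frac{18694137}{610}$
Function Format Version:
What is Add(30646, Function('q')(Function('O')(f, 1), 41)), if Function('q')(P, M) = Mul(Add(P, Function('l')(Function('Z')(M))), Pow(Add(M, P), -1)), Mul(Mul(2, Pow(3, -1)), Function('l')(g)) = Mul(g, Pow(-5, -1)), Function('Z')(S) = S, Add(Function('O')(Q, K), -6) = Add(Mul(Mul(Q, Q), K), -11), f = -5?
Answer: Rational(18694137, 610) ≈ 30646.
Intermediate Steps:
Function('O')(Q, K) = Add(-5, Mul(K, Pow(Q, 2))) (Function('O')(Q, K) = Add(6, Add(Mul(Mul(Q, Q), K), -11)) = Add(6, Add(Mul(Pow(Q, 2), K), -11)) = Add(6, Add(Mul(K, Pow(Q, 2)), -11)) = Add(6, Add(-11, Mul(K, Pow(Q, 2)))) = Add(-5, Mul(K, Pow(Q, 2))))
Function('l')(g) = Mul(Rational(-3, 10), g) (Function('l')(g) = Mul(Rational(3, 2), Mul(g, Pow(-5, -1))) = Mul(Rational(3, 2), Mul(g, Rational(-1, 5))) = Mul(Rational(3, 2), Mul(Rational(-1, 5), g)) = Mul(Rational(-3, 10), g))
Function('q')(P, M) = Mul(Pow(Add(M, P), -1), Add(P, Mul(Rational(-3, 10), M))) (Function('q')(P, M) = Mul(Add(P, Mul(Rational(-3, 10), M)), Pow(Add(M, P), -1)) = Mul(Pow(Add(M, P), -1), Add(P, Mul(Rational(-3, 10), M))))
Add(30646, Function('q')(Function('O')(f, 1), 41)) = Add(30646, Mul(Pow(Add(41, Add(-5, Mul(1, Pow(-5, 2)))), -1), Add(Add(-5, Mul(1, Pow(-5, 2))), Mul(Rational(-3, 10), 41)))) = Add(30646, Mul(Pow(Add(41, Add(-5, Mul(1, 25))), -1), Add(Add(-5, Mul(1, 25)), Rational(-123, 10)))) = Add(30646, Mul(Pow(Add(41, Add(-5, 25)), -1), Add(Add(-5, 25), Rational(-123, 10)))) = Add(30646, Mul(Pow(Add(41, 20), -1), Add(20, Rational(-123, 10)))) = Add(30646, Mul(Pow(61, -1), Rational(77, 10))) = Add(30646, Mul(Rational(1, 61), Rational(77, 10))) = Add(30646, Rational(77, 610)) = Rational(18694137, 610)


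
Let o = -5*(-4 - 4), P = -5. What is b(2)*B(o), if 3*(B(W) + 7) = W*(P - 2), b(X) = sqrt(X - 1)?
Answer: -301/3 ≈ -100.33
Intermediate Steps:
o = 40 (o = -5*(-8) = 40)
b(X) = sqrt(-1 + X)
B(W) = -7 - 7*W/3 (B(W) = -7 + (W*(-5 - 2))/3 = -7 + (W*(-7))/3 = -7 + (-7*W)/3 = -7 - 7*W/3)
b(2)*B(o) = sqrt(-1 + 2)*(-7 - 7/3*40) = sqrt(1)*(-7 - 280/3) = 1*(-301/3) = -301/3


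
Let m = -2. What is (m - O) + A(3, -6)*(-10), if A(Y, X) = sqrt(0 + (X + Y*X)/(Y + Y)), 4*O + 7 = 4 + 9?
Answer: -7/2 - 20*I ≈ -3.5 - 20.0*I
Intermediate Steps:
O = 3/2 (O = -7/4 + (4 + 9)/4 = -7/4 + (1/4)*13 = -7/4 + 13/4 = 3/2 ≈ 1.5000)
A(Y, X) = sqrt(2)*sqrt((X + X*Y)/Y)/2 (A(Y, X) = sqrt(0 + (X + X*Y)/((2*Y))) = sqrt(0 + (X + X*Y)*(1/(2*Y))) = sqrt(0 + (X + X*Y)/(2*Y)) = sqrt((X + X*Y)/(2*Y)) = sqrt(2)*sqrt((X + X*Y)/Y)/2)
(m - O) + A(3, -6)*(-10) = (-2 - 1*3/2) + (sqrt(2)*sqrt(-6 - 6/3)/2)*(-10) = (-2 - 3/2) + (sqrt(2)*sqrt(-6 - 6*1/3)/2)*(-10) = -7/2 + (sqrt(2)*sqrt(-6 - 2)/2)*(-10) = -7/2 + (sqrt(2)*sqrt(-8)/2)*(-10) = -7/2 + (sqrt(2)*(2*I*sqrt(2))/2)*(-10) = -7/2 + (2*I)*(-10) = -7/2 - 20*I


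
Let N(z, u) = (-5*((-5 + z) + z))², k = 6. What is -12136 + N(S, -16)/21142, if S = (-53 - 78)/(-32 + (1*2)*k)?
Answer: -1026310687/84568 ≈ -12136.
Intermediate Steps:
S = 131/20 (S = (-53 - 78)/(-32 + (1*2)*6) = -131/(-32 + 2*6) = -131/(-32 + 12) = -131/(-20) = -131*(-1/20) = 131/20 ≈ 6.5500)
N(z, u) = (25 - 10*z)² (N(z, u) = (-5*(-5 + 2*z))² = (25 - 10*z)²)
-12136 + N(S, -16)/21142 = -12136 + (25*(-5 + 2*(131/20))²)/21142 = -12136 + (25*(-5 + 131/10)²)*(1/21142) = -12136 + (25*(81/10)²)*(1/21142) = -12136 + (25*(6561/100))*(1/21142) = -12136 + (6561/4)*(1/21142) = -12136 + 6561/84568 = -1026310687/84568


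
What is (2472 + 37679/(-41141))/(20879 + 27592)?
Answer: 101662873/1994145411 ≈ 0.050981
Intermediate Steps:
(2472 + 37679/(-41141))/(20879 + 27592) = (2472 + 37679*(-1/41141))/48471 = (2472 - 37679/41141)*(1/48471) = (101662873/41141)*(1/48471) = 101662873/1994145411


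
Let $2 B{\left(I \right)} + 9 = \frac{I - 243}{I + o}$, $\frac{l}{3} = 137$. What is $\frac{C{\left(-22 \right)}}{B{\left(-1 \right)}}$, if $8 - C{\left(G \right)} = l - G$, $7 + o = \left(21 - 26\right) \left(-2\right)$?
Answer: $\frac{850}{131} \approx 6.4885$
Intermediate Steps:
$l = 411$ ($l = 3 \cdot 137 = 411$)
$o = 3$ ($o = -7 + \left(21 - 26\right) \left(-2\right) = -7 - -10 = -7 + 10 = 3$)
$C{\left(G \right)} = -403 + G$ ($C{\left(G \right)} = 8 - \left(411 - G\right) = 8 + \left(-411 + G\right) = -403 + G$)
$B{\left(I \right)} = - \frac{9}{2} + \frac{-243 + I}{2 \left(3 + I\right)}$ ($B{\left(I \right)} = - \frac{9}{2} + \frac{\left(I - 243\right) \frac{1}{I + 3}}{2} = - \frac{9}{2} + \frac{\left(-243 + I\right) \frac{1}{3 + I}}{2} = - \frac{9}{2} + \frac{\frac{1}{3 + I} \left(-243 + I\right)}{2} = - \frac{9}{2} + \frac{-243 + I}{2 \left(3 + I\right)}$)
$\frac{C{\left(-22 \right)}}{B{\left(-1 \right)}} = \frac{-403 - 22}{\frac{1}{3 - 1} \left(-135 - -4\right)} = - \frac{425}{\frac{1}{2} \left(-135 + 4\right)} = - \frac{425}{\frac{1}{2} \left(-131\right)} = - \frac{425}{- \frac{131}{2}} = \left(-425\right) \left(- \frac{2}{131}\right) = \frac{850}{131}$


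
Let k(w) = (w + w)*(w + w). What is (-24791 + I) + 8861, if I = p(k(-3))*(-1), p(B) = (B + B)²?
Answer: -21114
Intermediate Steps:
k(w) = 4*w² (k(w) = (2*w)*(2*w) = 4*w²)
p(B) = 4*B² (p(B) = (2*B)² = 4*B²)
I = -5184 (I = (4*(4*(-3)²)²)*(-1) = (4*(4*9)²)*(-1) = (4*36²)*(-1) = (4*1296)*(-1) = 5184*(-1) = -5184)
(-24791 + I) + 8861 = (-24791 - 5184) + 8861 = -29975 + 8861 = -21114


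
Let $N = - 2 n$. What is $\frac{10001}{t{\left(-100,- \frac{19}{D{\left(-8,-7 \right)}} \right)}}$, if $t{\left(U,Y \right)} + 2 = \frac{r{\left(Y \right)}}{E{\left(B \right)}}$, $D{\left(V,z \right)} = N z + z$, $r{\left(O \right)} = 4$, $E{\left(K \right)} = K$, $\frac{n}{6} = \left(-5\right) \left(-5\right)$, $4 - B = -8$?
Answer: $- \frac{30003}{5} \approx -6000.6$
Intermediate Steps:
$B = 12$ ($B = 4 - -8 = 4 + 8 = 12$)
$n = 150$ ($n = 6 \left(\left(-5\right) \left(-5\right)\right) = 6 \cdot 25 = 150$)
$N = -300$ ($N = \left(-2\right) 150 = -300$)
$D{\left(V,z \right)} = - 299 z$ ($D{\left(V,z \right)} = - 300 z + z = - 299 z$)
$t{\left(U,Y \right)} = - \frac{5}{3}$ ($t{\left(U,Y \right)} = -2 + \frac{4}{12} = -2 + 4 \cdot \frac{1}{12} = -2 + \frac{1}{3} = - \frac{5}{3}$)
$\frac{10001}{t{\left(-100,- \frac{19}{D{\left(-8,-7 \right)}} \right)}} = \frac{10001}{- \frac{5}{3}} = 10001 \left(- \frac{3}{5}\right) = - \frac{30003}{5}$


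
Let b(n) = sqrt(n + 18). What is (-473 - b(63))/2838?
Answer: -241/1419 ≈ -0.16984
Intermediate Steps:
b(n) = sqrt(18 + n)
(-473 - b(63))/2838 = (-473 - sqrt(18 + 63))/2838 = (-473 - sqrt(81))*(1/2838) = (-473 - 1*9)*(1/2838) = (-473 - 9)*(1/2838) = -482*1/2838 = -241/1419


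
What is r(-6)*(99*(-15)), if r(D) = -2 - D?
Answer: -5940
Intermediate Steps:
r(-6)*(99*(-15)) = (-2 - 1*(-6))*(99*(-15)) = (-2 + 6)*(-1485) = 4*(-1485) = -5940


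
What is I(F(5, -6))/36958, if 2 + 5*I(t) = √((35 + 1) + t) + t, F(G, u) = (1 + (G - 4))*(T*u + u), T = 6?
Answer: -43/92395 + 2*I*√3/92395 ≈ -0.00046539 + 3.7492e-5*I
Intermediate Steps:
F(G, u) = 7*u*(-3 + G) (F(G, u) = (1 + (G - 4))*(6*u + u) = (1 + (-4 + G))*(7*u) = (-3 + G)*(7*u) = 7*u*(-3 + G))
I(t) = -⅖ + t/5 + √(36 + t)/5 (I(t) = -⅖ + (√((35 + 1) + t) + t)/5 = -⅖ + (√(36 + t) + t)/5 = -⅖ + (t + √(36 + t))/5 = -⅖ + (t/5 + √(36 + t)/5) = -⅖ + t/5 + √(36 + t)/5)
I(F(5, -6))/36958 = (-⅖ + (7*(-6)*(-3 + 5))/5 + √(36 + 7*(-6)*(-3 + 5))/5)/36958 = (-⅖ + (7*(-6)*2)/5 + √(36 + 7*(-6)*2)/5)*(1/36958) = (-⅖ + (⅕)*(-84) + √(36 - 84)/5)*(1/36958) = (-⅖ - 84/5 + √(-48)/5)*(1/36958) = (-⅖ - 84/5 + (4*I*√3)/5)*(1/36958) = (-⅖ - 84/5 + 4*I*√3/5)*(1/36958) = (-86/5 + 4*I*√3/5)*(1/36958) = -43/92395 + 2*I*√3/92395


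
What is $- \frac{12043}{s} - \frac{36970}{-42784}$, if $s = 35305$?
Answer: $\frac{394989069}{755244560} \approx 0.52299$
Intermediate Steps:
$- \frac{12043}{s} - \frac{36970}{-42784} = - \frac{12043}{35305} - \frac{36970}{-42784} = \left(-12043\right) \frac{1}{35305} - - \frac{18485}{21392} = - \frac{12043}{35305} + \frac{18485}{21392} = \frac{394989069}{755244560}$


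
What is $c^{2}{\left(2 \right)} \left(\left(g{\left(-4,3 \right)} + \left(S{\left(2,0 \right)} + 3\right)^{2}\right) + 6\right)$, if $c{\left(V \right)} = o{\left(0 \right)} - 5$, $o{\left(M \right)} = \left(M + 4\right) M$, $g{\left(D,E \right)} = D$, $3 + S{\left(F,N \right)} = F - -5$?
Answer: $1275$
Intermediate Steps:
$S{\left(F,N \right)} = 2 + F$ ($S{\left(F,N \right)} = -3 + \left(F - -5\right) = -3 + \left(F + 5\right) = -3 + \left(5 + F\right) = 2 + F$)
$o{\left(M \right)} = M \left(4 + M\right)$ ($o{\left(M \right)} = \left(4 + M\right) M = M \left(4 + M\right)$)
$c{\left(V \right)} = -5$ ($c{\left(V \right)} = 0 \left(4 + 0\right) - 5 = 0 \cdot 4 - 5 = 0 - 5 = -5$)
$c^{2}{\left(2 \right)} \left(\left(g{\left(-4,3 \right)} + \left(S{\left(2,0 \right)} + 3\right)^{2}\right) + 6\right) = \left(-5\right)^{2} \left(\left(-4 + \left(\left(2 + 2\right) + 3\right)^{2}\right) + 6\right) = 25 \left(\left(-4 + \left(4 + 3\right)^{2}\right) + 6\right) = 25 \left(\left(-4 + 7^{2}\right) + 6\right) = 25 \left(\left(-4 + 49\right) + 6\right) = 25 \left(45 + 6\right) = 25 \cdot 51 = 1275$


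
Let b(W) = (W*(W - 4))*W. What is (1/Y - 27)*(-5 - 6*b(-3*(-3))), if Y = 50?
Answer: 656963/10 ≈ 65696.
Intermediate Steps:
b(W) = W**2*(-4 + W) (b(W) = (W*(-4 + W))*W = W**2*(-4 + W))
(1/Y - 27)*(-5 - 6*b(-3*(-3))) = (1/50 - 27)*(-5 - 6*(-3*(-3))**2*(-4 - 3*(-3))) = (1/50 - 27)*(-5 - 6*9**2*(-4 + 9)) = -1349*(-5 - 486*5)/50 = -1349*(-5 - 6*405)/50 = -1349*(-5 - 2430)/50 = -1349/50*(-2435) = 656963/10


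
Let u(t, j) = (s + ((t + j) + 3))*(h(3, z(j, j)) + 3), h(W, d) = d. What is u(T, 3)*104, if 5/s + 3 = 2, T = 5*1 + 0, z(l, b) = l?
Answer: 3744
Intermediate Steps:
T = 5 (T = 5 + 0 = 5)
s = -5 (s = 5/(-3 + 2) = 5/(-1) = 5*(-1) = -5)
u(t, j) = (3 + j)*(-2 + j + t) (u(t, j) = (-5 + ((t + j) + 3))*(j + 3) = (-5 + ((j + t) + 3))*(3 + j) = (-5 + (3 + j + t))*(3 + j) = (-2 + j + t)*(3 + j) = (3 + j)*(-2 + j + t))
u(T, 3)*104 = (-6 + 3 + 3**2 + 3*5 + 3*5)*104 = (-6 + 3 + 9 + 15 + 15)*104 = 36*104 = 3744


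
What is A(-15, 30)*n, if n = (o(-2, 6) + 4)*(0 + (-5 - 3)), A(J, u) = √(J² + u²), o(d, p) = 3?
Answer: -840*√5 ≈ -1878.3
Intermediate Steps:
n = -56 (n = (3 + 4)*(0 + (-5 - 3)) = 7*(0 - 8) = 7*(-8) = -56)
A(-15, 30)*n = √((-15)² + 30²)*(-56) = √(225 + 900)*(-56) = √1125*(-56) = (15*√5)*(-56) = -840*√5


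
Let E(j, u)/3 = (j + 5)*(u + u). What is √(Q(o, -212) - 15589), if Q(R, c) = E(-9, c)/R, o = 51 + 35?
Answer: I*√28714669/43 ≈ 124.62*I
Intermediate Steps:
E(j, u) = 6*u*(5 + j) (E(j, u) = 3*((j + 5)*(u + u)) = 3*((5 + j)*(2*u)) = 3*(2*u*(5 + j)) = 6*u*(5 + j))
o = 86
Q(R, c) = -24*c/R (Q(R, c) = (6*c*(5 - 9))/R = (6*c*(-4))/R = (-24*c)/R = -24*c/R)
√(Q(o, -212) - 15589) = √(-24*(-212)/86 - 15589) = √(-24*(-212)*1/86 - 15589) = √(2544/43 - 15589) = √(-667783/43) = I*√28714669/43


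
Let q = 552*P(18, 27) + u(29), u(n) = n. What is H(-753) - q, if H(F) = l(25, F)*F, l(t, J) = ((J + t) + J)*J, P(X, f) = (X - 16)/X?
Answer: -2519221258/3 ≈ -8.3974e+8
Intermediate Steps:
P(X, f) = (-16 + X)/X
l(t, J) = J*(t + 2*J) (l(t, J) = (t + 2*J)*J = J*(t + 2*J))
q = 271/3 (q = 552*((-16 + 18)/18) + 29 = 552*((1/18)*2) + 29 = 552*(⅑) + 29 = 184/3 + 29 = 271/3 ≈ 90.333)
H(F) = F²*(25 + 2*F) (H(F) = (F*(25 + 2*F))*F = F²*(25 + 2*F))
H(-753) - q = (-753)²*(25 + 2*(-753)) - 1*271/3 = 567009*(25 - 1506) - 271/3 = 567009*(-1481) - 271/3 = -839740329 - 271/3 = -2519221258/3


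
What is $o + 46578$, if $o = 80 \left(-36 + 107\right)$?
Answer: $52258$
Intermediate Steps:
$o = 5680$ ($o = 80 \cdot 71 = 5680$)
$o + 46578 = 5680 + 46578 = 52258$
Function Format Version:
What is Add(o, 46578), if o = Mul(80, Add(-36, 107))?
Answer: 52258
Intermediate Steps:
o = 5680 (o = Mul(80, 71) = 5680)
Add(o, 46578) = Add(5680, 46578) = 52258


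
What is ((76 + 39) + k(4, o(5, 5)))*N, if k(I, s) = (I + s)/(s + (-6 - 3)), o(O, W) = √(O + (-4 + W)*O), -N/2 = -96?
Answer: 1558848/71 - 2496*√10/71 ≈ 21844.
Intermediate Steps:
N = 192 (N = -2*(-96) = 192)
o(O, W) = √(O + O*(-4 + W))
k(I, s) = (I + s)/(-9 + s) (k(I, s) = (I + s)/(s - 9) = (I + s)/(-9 + s))
((76 + 39) + k(4, o(5, 5)))*N = ((76 + 39) + (4 + √(5*(-3 + 5)))/(-9 + √(5*(-3 + 5))))*192 = (115 + (4 + √(5*2))/(-9 + √(5*2)))*192 = (115 + (4 + √10)/(-9 + √10))*192 = 22080 + 192*(4 + √10)/(-9 + √10)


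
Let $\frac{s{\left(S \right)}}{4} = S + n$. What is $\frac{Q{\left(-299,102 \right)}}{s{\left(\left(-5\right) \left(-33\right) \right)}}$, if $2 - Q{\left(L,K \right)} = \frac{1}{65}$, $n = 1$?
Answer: $\frac{129}{43160} \approx 0.0029889$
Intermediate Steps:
$Q{\left(L,K \right)} = \frac{129}{65}$ ($Q{\left(L,K \right)} = 2 - \frac{1}{65} = \frac{129}{65}$)
$s{\left(S \right)} = 4 + 4 S$ ($s{\left(S \right)} = 4 \left(S + 1\right) = 4 \left(1 + S\right) = 4 + 4 S$)
$\frac{Q{\left(-299,102 \right)}}{s{\left(\left(-5\right) \left(-33\right) \right)}} = \frac{129}{65 \left(4 + 4 \left(\left(-5\right) \left(-33\right)\right)\right)} = \frac{129}{65 \left(4 + 4 \cdot 165\right)} = \frac{129}{65 \left(4 + 660\right)} = \frac{129}{65 \cdot 664} = \frac{129}{65} \cdot \frac{1}{664} = \frac{129}{43160}$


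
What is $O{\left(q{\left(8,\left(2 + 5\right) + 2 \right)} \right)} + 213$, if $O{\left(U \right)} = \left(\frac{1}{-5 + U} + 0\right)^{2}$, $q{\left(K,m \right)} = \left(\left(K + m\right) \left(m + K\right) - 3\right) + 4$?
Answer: $\frac{17300926}{81225} \approx 213.0$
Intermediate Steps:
$q{\left(K,m \right)} = 1 + \left(K + m\right)^{2}$ ($q{\left(K,m \right)} = \left(\left(K + m\right) \left(K + m\right) - 3\right) + 4 = \left(\left(K + m\right)^{2} - 3\right) + 4 = \left(-3 + \left(K + m\right)^{2}\right) + 4 = 1 + \left(K + m\right)^{2}$)
$O{\left(U \right)} = \frac{1}{\left(-5 + U\right)^{2}}$ ($O{\left(U \right)} = \left(\frac{1}{-5 + U}\right)^{2} = \frac{1}{\left(-5 + U\right)^{2}}$)
$O{\left(q{\left(8,\left(2 + 5\right) + 2 \right)} \right)} + 213 = \frac{1}{\left(-5 + \left(1 + \left(8 + \left(\left(2 + 5\right) + 2\right)\right)^{2}\right)\right)^{2}} + 213 = \frac{1}{\left(-5 + \left(1 + \left(8 + \left(7 + 2\right)\right)^{2}\right)\right)^{2}} + 213 = \frac{1}{\left(-5 + \left(1 + \left(8 + 9\right)^{2}\right)\right)^{2}} + 213 = \frac{1}{\left(-5 + \left(1 + 17^{2}\right)\right)^{2}} + 213 = \frac{1}{\left(-5 + \left(1 + 289\right)\right)^{2}} + 213 = \frac{1}{\left(-5 + 290\right)^{2}} + 213 = \frac{1}{81225} + 213 = \frac{17300926}{81225}$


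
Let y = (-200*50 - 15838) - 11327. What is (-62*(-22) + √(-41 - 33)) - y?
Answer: 38529 + I*√74 ≈ 38529.0 + 8.6023*I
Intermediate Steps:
y = -37165 (y = (-10000 - 15838) - 11327 = -25838 - 11327 = -37165)
(-62*(-22) + √(-41 - 33)) - y = (-62*(-22) + √(-41 - 33)) - 1*(-37165) = (1364 + √(-74)) + 37165 = (1364 + I*√74) + 37165 = 38529 + I*√74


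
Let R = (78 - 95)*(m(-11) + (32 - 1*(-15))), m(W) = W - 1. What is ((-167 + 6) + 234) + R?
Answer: -522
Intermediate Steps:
m(W) = -1 + W
R = -595 (R = (78 - 95)*((-1 - 11) + (32 - 1*(-15))) = -17*(-12 + (32 + 15)) = -17*(-12 + 47) = -17*35 = -595)
((-167 + 6) + 234) + R = ((-167 + 6) + 234) - 595 = (-161 + 234) - 595 = 73 - 595 = -522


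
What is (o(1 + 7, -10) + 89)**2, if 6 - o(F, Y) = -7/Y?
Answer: 889249/100 ≈ 8892.5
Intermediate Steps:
o(F, Y) = 6 + 7/Y (o(F, Y) = 6 - (-7)/Y = 6 + 7/Y)
(o(1 + 7, -10) + 89)**2 = ((6 + 7/(-10)) + 89)**2 = ((6 + 7*(-1/10)) + 89)**2 = ((6 - 7/10) + 89)**2 = (53/10 + 89)**2 = (943/10)**2 = 889249/100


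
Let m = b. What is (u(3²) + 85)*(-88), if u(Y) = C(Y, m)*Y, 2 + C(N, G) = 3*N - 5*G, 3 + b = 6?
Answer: -15400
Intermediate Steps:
b = 3 (b = -3 + 6 = 3)
m = 3
C(N, G) = -2 - 5*G + 3*N (C(N, G) = -2 + (3*N - 5*G) = -2 + (-5*G + 3*N) = -2 - 5*G + 3*N)
u(Y) = Y*(-17 + 3*Y) (u(Y) = (-2 - 5*3 + 3*Y)*Y = (-2 - 15 + 3*Y)*Y = (-17 + 3*Y)*Y = Y*(-17 + 3*Y))
(u(3²) + 85)*(-88) = (3²*(-17 + 3*3²) + 85)*(-88) = (9*(-17 + 3*9) + 85)*(-88) = (9*(-17 + 27) + 85)*(-88) = (9*10 + 85)*(-88) = (90 + 85)*(-88) = 175*(-88) = -15400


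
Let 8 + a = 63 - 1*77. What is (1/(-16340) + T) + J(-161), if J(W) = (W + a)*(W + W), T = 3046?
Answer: 1012622479/16340 ≈ 61972.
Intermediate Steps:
a = -22 (a = -8 + (63 - 1*77) = -8 + (63 - 77) = -8 - 14 = -22)
J(W) = 2*W*(-22 + W) (J(W) = (W - 22)*(W + W) = (-22 + W)*(2*W) = 2*W*(-22 + W))
(1/(-16340) + T) + J(-161) = (1/(-16340) + 3046) + 2*(-161)*(-22 - 161) = (-1/16340 + 3046) + 2*(-161)*(-183) = 49771639/16340 + 58926 = 1012622479/16340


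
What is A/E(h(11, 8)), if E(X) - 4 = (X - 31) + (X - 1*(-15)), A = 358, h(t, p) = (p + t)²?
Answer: 179/355 ≈ 0.50423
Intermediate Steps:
E(X) = -12 + 2*X (E(X) = 4 + ((X - 31) + (X - 1*(-15))) = 4 + ((-31 + X) + (X + 15)) = 4 + ((-31 + X) + (15 + X)) = 4 + (-16 + 2*X) = -12 + 2*X)
A/E(h(11, 8)) = 358/(-12 + 2*(8 + 11)²) = 358/(-12 + 2*19²) = 358/(-12 + 2*361) = 358/(-12 + 722) = 358/710 = 358*(1/710) = 179/355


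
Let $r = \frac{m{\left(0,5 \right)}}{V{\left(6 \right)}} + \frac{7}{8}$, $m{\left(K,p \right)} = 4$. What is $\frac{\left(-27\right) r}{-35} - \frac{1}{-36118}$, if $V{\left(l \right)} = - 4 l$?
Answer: $\frac{2763167}{5056520} \approx 0.54646$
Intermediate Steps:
$r = \frac{17}{24}$ ($r = \frac{4}{\left(-4\right) 6} + \frac{7}{8} = \frac{4}{-24} + 7 \cdot \frac{1}{8} = 4 \left(- \frac{1}{24}\right) + \frac{7}{8} = - \frac{1}{6} + \frac{7}{8} = \frac{17}{24} \approx 0.70833$)
$\frac{\left(-27\right) r}{-35} - \frac{1}{-36118} = \frac{\left(-27\right) \frac{17}{24}}{-35} - \frac{1}{-36118} = \left(- \frac{153}{8}\right) \left(- \frac{1}{35}\right) - - \frac{1}{36118} = \frac{153}{280} + \frac{1}{36118} = \frac{2763167}{5056520}$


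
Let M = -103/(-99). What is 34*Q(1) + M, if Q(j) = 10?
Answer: 33763/99 ≈ 341.04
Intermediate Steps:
M = 103/99 (M = -103*(-1/99) = 103/99 ≈ 1.0404)
34*Q(1) + M = 34*10 + 103/99 = 340 + 103/99 = 33763/99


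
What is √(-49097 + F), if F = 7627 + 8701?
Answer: 3*I*√3641 ≈ 181.02*I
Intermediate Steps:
F = 16328
√(-49097 + F) = √(-49097 + 16328) = √(-32769) = 3*I*√3641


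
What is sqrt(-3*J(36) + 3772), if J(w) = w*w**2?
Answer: 2*I*sqrt(34049) ≈ 369.05*I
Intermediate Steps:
J(w) = w**3
sqrt(-3*J(36) + 3772) = sqrt(-3*36**3 + 3772) = sqrt(-3*46656 + 3772) = sqrt(-139968 + 3772) = sqrt(-136196) = 2*I*sqrt(34049)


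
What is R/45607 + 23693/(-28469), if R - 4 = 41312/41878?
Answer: -22623012600061/27186897816337 ≈ -0.83213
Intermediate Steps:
R = 104412/20939 (R = 4 + 41312/41878 = 4 + 41312*(1/41878) = 4 + 20656/20939 = 104412/20939 ≈ 4.9865)
R/45607 + 23693/(-28469) = (104412/20939)/45607 + 23693/(-28469) = (104412/20939)*(1/45607) + 23693*(-1/28469) = 104412/954964973 - 23693/28469 = -22623012600061/27186897816337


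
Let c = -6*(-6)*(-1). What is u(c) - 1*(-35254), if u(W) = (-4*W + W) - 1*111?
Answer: 35251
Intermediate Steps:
c = -36 (c = 36*(-1) = -36)
u(W) = -111 - 3*W (u(W) = -3*W - 111 = -111 - 3*W)
u(c) - 1*(-35254) = (-111 - 3*(-36)) - 1*(-35254) = (-111 + 108) + 35254 = -3 + 35254 = 35251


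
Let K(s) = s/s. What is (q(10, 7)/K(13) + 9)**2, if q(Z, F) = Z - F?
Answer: 144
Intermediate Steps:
K(s) = 1
(q(10, 7)/K(13) + 9)**2 = ((10 - 1*7)/1 + 9)**2 = ((10 - 7)*1 + 9)**2 = (3*1 + 9)**2 = (3 + 9)**2 = 12**2 = 144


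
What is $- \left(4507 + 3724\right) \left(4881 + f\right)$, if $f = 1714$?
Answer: $-54283445$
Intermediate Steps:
$- \left(4507 + 3724\right) \left(4881 + f\right) = - \left(4507 + 3724\right) \left(4881 + 1714\right) = - 8231 \cdot 6595 = \left(-1\right) 54283445 = -54283445$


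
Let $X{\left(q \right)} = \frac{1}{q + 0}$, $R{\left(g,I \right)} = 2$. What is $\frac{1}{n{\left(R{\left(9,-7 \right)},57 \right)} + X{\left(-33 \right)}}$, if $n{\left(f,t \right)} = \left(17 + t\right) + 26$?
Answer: $\frac{33}{3299} \approx 0.010003$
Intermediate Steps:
$X{\left(q \right)} = \frac{1}{q}$
$n{\left(f,t \right)} = 43 + t$
$\frac{1}{n{\left(R{\left(9,-7 \right)},57 \right)} + X{\left(-33 \right)}} = \frac{1}{\left(43 + 57\right) + \frac{1}{-33}} = \frac{1}{100 - \frac{1}{33}} = \frac{1}{\frac{3299}{33}} = \frac{33}{3299}$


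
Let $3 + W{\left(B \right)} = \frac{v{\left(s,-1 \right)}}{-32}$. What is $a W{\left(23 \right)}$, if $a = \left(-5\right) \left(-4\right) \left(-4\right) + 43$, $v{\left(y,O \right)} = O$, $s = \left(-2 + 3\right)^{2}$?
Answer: $\frac{3515}{32} \approx 109.84$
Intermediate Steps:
$s = 1$ ($s = 1^{2} = 1$)
$W{\left(B \right)} = - \frac{95}{32}$ ($W{\left(B \right)} = -3 - \frac{1}{-32} = -3 - - \frac{1}{32} = -3 + \frac{1}{32} = - \frac{95}{32}$)
$a = -37$ ($a = 20 \left(-4\right) + 43 = -80 + 43 = -37$)
$a W{\left(23 \right)} = \left(-37\right) \left(- \frac{95}{32}\right) = \frac{3515}{32}$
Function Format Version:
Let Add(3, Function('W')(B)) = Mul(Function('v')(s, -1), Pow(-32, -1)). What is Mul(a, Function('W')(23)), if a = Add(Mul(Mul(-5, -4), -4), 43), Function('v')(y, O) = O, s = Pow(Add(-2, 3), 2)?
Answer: Rational(3515, 32) ≈ 109.84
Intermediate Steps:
s = 1 (s = Pow(1, 2) = 1)
Function('W')(B) = Rational(-95, 32) (Function('W')(B) = Add(-3, Mul(-1, Pow(-32, -1))) = Add(-3, Mul(-1, Rational(-1, 32))) = Add(-3, Rational(1, 32)) = Rational(-95, 32))
a = -37 (a = Add(Mul(20, -4), 43) = Add(-80, 43) = -37)
Mul(a, Function('W')(23)) = Mul(-37, Rational(-95, 32)) = Rational(3515, 32)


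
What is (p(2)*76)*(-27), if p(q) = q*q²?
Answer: -16416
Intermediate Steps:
p(q) = q³
(p(2)*76)*(-27) = (2³*76)*(-27) = (8*76)*(-27) = 608*(-27) = -16416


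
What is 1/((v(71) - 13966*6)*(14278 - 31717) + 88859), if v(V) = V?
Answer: 1/1460169134 ≈ 6.8485e-10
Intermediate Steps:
1/((v(71) - 13966*6)*(14278 - 31717) + 88859) = 1/((71 - 13966*6)*(14278 - 31717) + 88859) = 1/((71 - 83796)*(-17439) + 88859) = 1/(-83725*(-17439) + 88859) = 1/(1460080275 + 88859) = 1/1460169134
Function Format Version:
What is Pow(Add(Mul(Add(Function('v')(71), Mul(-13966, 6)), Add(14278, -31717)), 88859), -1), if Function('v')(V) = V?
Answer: Rational(1, 1460169134) ≈ 6.8485e-10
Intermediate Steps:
Pow(Add(Mul(Add(Function('v')(71), Mul(-13966, 6)), Add(14278, -31717)), 88859), -1) = Pow(Add(Mul(Add(71, Mul(-13966, 6)), Add(14278, -31717)), 88859), -1) = Pow(Add(Mul(Add(71, -83796), -17439), 88859), -1) = Pow(Add(Mul(-83725, -17439), 88859), -1) = Pow(Add(1460080275, 88859), -1) = Pow(1460169134, -1) = Rational(1, 1460169134)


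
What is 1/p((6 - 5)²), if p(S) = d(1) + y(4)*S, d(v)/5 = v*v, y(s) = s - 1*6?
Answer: ⅓ ≈ 0.33333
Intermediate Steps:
y(s) = -6 + s (y(s) = s - 6 = -6 + s)
d(v) = 5*v² (d(v) = 5*(v*v) = 5*v²)
p(S) = 5 - 2*S (p(S) = 5*1² + (-6 + 4)*S = 5*1 - 2*S = 5 - 2*S)
1/p((6 - 5)²) = 1/(5 - 2*(6 - 5)²) = 1/(5 - 2*1²) = 1/(5 - 2*1) = 1/(5 - 2) = 1/3 = ⅓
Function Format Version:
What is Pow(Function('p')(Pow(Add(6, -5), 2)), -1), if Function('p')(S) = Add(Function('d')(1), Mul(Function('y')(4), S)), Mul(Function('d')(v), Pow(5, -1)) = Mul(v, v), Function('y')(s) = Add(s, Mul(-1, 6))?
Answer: Rational(1, 3) ≈ 0.33333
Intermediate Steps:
Function('y')(s) = Add(-6, s) (Function('y')(s) = Add(s, -6) = Add(-6, s))
Function('d')(v) = Mul(5, Pow(v, 2)) (Function('d')(v) = Mul(5, Mul(v, v)) = Mul(5, Pow(v, 2)))
Function('p')(S) = Add(5, Mul(-2, S)) (Function('p')(S) = Add(Mul(5, Pow(1, 2)), Mul(Add(-6, 4), S)) = Add(Mul(5, 1), Mul(-2, S)) = Add(5, Mul(-2, S)))
Pow(Function('p')(Pow(Add(6, -5), 2)), -1) = Pow(Add(5, Mul(-2, Pow(Add(6, -5), 2))), -1) = Pow(Add(5, Mul(-2, Pow(1, 2))), -1) = Pow(Add(5, Mul(-2, 1)), -1) = Pow(Add(5, -2), -1) = Pow(3, -1) = Rational(1, 3)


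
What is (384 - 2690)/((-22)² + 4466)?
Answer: -1153/2475 ≈ -0.46586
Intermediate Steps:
(384 - 2690)/((-22)² + 4466) = -2306/(484 + 4466) = -2306/4950 = -2306*1/4950 = -1153/2475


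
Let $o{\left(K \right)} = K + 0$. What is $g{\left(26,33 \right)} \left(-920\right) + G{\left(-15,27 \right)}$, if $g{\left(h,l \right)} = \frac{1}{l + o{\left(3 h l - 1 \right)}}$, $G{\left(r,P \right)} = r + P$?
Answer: $\frac{15176}{1303} \approx 11.647$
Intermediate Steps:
$G{\left(r,P \right)} = P + r$
$o{\left(K \right)} = K$
$g{\left(h,l \right)} = \frac{1}{-1 + l + 3 h l}$ ($g{\left(h,l \right)} = \frac{1}{l + \left(3 h l - 1\right)} = \frac{1}{l + \left(-1 + 3 h l\right)} = \frac{1}{-1 + l + 3 h l}$)
$g{\left(26,33 \right)} \left(-920\right) + G{\left(-15,27 \right)} = \frac{1}{-1 + 33 + 3 \cdot 26 \cdot 33} \left(-920\right) + \left(27 - 15\right) = \frac{1}{-1 + 33 + 2574} \left(-920\right) + 12 = \frac{1}{2606} \left(-920\right) + 12 = - \frac{460}{1303} + 12 = \frac{15176}{1303}$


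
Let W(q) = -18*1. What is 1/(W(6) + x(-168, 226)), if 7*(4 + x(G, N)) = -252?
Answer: -1/58 ≈ -0.017241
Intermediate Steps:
x(G, N) = -40 (x(G, N) = -4 + (⅐)*(-252) = -4 - 36 = -40)
W(q) = -18
1/(W(6) + x(-168, 226)) = 1/(-18 - 40) = 1/(-58) = -1/58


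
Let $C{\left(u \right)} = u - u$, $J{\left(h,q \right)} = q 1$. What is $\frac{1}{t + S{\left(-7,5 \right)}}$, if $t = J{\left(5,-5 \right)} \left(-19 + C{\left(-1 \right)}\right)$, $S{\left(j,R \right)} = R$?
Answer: $\frac{1}{100} \approx 0.01$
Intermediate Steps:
$J{\left(h,q \right)} = q$
$C{\left(u \right)} = 0$
$t = 95$ ($t = - 5 \left(-19 + 0\right) = \left(-5\right) \left(-19\right) = 95$)
$\frac{1}{t + S{\left(-7,5 \right)}} = \frac{1}{95 + 5} = \frac{1}{100}$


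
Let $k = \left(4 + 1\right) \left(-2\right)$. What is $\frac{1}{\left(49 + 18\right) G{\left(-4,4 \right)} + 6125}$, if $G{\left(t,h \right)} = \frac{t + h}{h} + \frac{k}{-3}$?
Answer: $\frac{3}{19045} \approx 0.00015752$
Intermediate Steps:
$k = -10$ ($k = 5 \left(-2\right) = -10$)
$G{\left(t,h \right)} = \frac{10}{3} + \frac{h + t}{h}$ ($G{\left(t,h \right)} = \frac{t + h}{h} - \frac{10}{-3} = \frac{h + t}{h} - - \frac{10}{3} = \frac{h + t}{h} + \frac{10}{3} = \frac{10}{3} + \frac{h + t}{h}$)
$\frac{1}{\left(49 + 18\right) G{\left(-4,4 \right)} + 6125} = \frac{1}{\left(49 + 18\right) \left(\frac{13}{3} - \frac{4}{4}\right) + 6125} = \frac{1}{67 \left(\frac{13}{3} - 1\right) + 6125} = \frac{1}{67 \cdot \frac{10}{3} + 6125} = \frac{1}{\frac{670}{3} + 6125} = \frac{1}{\frac{19045}{3}} = \frac{3}{19045}$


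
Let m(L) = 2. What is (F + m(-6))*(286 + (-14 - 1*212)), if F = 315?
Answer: 19020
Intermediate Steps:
(F + m(-6))*(286 + (-14 - 1*212)) = (315 + 2)*(286 + (-14 - 1*212)) = 317*(286 + (-14 - 212)) = 317*(286 - 226) = 317*60 = 19020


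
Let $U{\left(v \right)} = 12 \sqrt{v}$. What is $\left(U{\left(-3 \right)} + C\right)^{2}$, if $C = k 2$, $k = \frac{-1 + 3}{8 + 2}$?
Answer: $- \frac{10796}{25} + \frac{48 i \sqrt{3}}{5} \approx -431.84 + 16.628 i$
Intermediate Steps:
$k = \frac{1}{5}$ ($k = \frac{2}{10} = 2 \cdot \frac{1}{10} = \frac{1}{5} \approx 0.2$)
$C = \frac{2}{5}$ ($C = \frac{1}{5} \cdot 2 = \frac{2}{5} \approx 0.4$)
$\left(U{\left(-3 \right)} + C\right)^{2} = \left(12 \sqrt{-3} + \frac{2}{5}\right)^{2} = \left(12 i \sqrt{3} + \frac{2}{5}\right)^{2} = \left(\frac{2}{5} + 12 i \sqrt{3}\right)^{2}$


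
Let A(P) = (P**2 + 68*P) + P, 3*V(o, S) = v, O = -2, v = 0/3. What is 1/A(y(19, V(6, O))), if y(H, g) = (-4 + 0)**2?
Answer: 1/1360 ≈ 0.00073529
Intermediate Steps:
v = 0 (v = 0*(1/3) = 0)
V(o, S) = 0 (V(o, S) = (1/3)*0 = 0)
y(H, g) = 16 (y(H, g) = (-4)**2 = 16)
A(P) = P**2 + 69*P
1/A(y(19, V(6, O))) = 1/(16*(69 + 16)) = 1/(16*85) = 1/1360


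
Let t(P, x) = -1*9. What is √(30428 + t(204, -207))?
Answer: √30419 ≈ 174.41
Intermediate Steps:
t(P, x) = -9
√(30428 + t(204, -207)) = √(30428 - 9) = √30419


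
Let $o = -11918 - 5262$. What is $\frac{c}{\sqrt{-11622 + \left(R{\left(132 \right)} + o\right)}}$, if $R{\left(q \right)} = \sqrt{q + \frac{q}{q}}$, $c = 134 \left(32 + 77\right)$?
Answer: $- \frac{14606 i}{\sqrt{28802 - \sqrt{133}}} \approx - 86.081 i$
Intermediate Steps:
$o = -17180$ ($o = -11918 - 5262 = -17180$)
$c = 14606$ ($c = 134 \cdot 109 = 14606$)
$R{\left(q \right)} = \sqrt{1 + q}$ ($R{\left(q \right)} = \sqrt{q + 1} = \sqrt{1 + q}$)
$\frac{c}{\sqrt{-11622 + \left(R{\left(132 \right)} + o\right)}} = \frac{14606}{\sqrt{-11622 - \left(17180 - \sqrt{1 + 132}\right)}} = \frac{14606}{\sqrt{-11622 - \left(17180 - \sqrt{133}\right)}} = \frac{14606}{\sqrt{-28802 + \sqrt{133}}}$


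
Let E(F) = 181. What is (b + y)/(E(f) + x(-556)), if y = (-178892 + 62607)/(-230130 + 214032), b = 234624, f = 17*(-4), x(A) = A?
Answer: -3777093437/6036750 ≈ -625.68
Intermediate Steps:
f = -68
y = 116285/16098 (y = -116285/(-16098) = -116285*(-1/16098) = 116285/16098 ≈ 7.2236)
(b + y)/(E(f) + x(-556)) = (234624 + 116285/16098)/(181 - 556) = (3777093437/16098)/(-375) = (3777093437/16098)*(-1/375) = -3777093437/6036750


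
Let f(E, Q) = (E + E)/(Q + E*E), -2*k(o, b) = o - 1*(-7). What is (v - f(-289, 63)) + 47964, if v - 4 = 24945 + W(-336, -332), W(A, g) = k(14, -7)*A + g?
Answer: 3180747617/41792 ≈ 76109.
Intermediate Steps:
k(o, b) = -7/2 - o/2 (k(o, b) = -(o - 1*(-7))/2 = -(o + 7)/2 = -(7 + o)/2 = -7/2 - o/2)
W(A, g) = g - 21*A/2 (W(A, g) = (-7/2 - ½*14)*A + g = (-7/2 - 7)*A + g = -21*A/2 + g = g - 21*A/2)
f(E, Q) = 2*E/(Q + E²) (f(E, Q) = (2*E)/(Q + E²) = 2*E/(Q + E²))
v = 28145 (v = 4 + (24945 + (-332 - 21/2*(-336))) = 4 + (24945 + (-332 + 3528)) = 4 + (24945 + 3196) = 4 + 28141 = 28145)
(v - f(-289, 63)) + 47964 = (28145 - 2*(-289)/(63 + (-289)²)) + 47964 = (28145 - 2*(-289)/(63 + 83521)) + 47964 = (28145 - 2*(-289)/83584) + 47964 = (28145 - 1*(-289/41792)) + 47964 = (28145 + 289/41792) + 47964 = 1176236129/41792 + 47964 = 3180747617/41792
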